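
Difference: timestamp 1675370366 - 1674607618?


Difference = 1675370366 - 1674607618 = 762748 seconds
In hours: 762748 / 3600 ≈ 211.9
In days: 762748 / 86400 ≈ 8.83

762748 seconds (211.9 hours / 8.83 days)


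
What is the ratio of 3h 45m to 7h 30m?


1:2 (0.50)

Duration 1: 225 minutes
Duration 2: 450 minutes
Ratio = 225:450
GCD = 225
Simplified = 1:2
As a decimal: 1/2 = 0.50


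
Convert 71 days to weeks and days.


10 weeks 1 days

Weeks: 71 ÷ 7 = 10 remainder 1


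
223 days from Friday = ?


Thursday

Start: Friday (index 4)
(4 + 223) mod 7
= 227 mod 7
= 3
Index 3 → Thursday


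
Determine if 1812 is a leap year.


Rules: divisible by 4 AND (not by 100 OR by 400)
1812 ÷ 4 = 453 exactly → divisible by 4
1812 ÷ 100 = 18 remainder 12 → not divisible by 100
Divisible by 4 but not by 100 → leap year

Yes


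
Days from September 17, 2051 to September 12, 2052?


361 days

From September 17, 2051 to September 12, 2052
Rest of September 2051: 30 - 17 = 13
Full months: October 31, November 30, December 31, January 31, February 2052 29, March 31, April 30, May 31, June 30, July 31, August 31
Days into September 2052: 12
Total = 13 + 31 + 30 + 31 + 31 + 29 + 31 + 30 + 31 + 30 + 31 + 31 + 12 = 361 days


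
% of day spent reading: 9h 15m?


38.5%

Time: 555 minutes
Day: 1440 minutes
Percentage = (555/1440) × 100 ≈ 38.5%


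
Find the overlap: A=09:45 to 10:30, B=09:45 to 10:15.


Meeting A: 585-630 (in minutes from midnight)
Meeting B: 585-615
Overlap start = max(585, 585) = 585
Overlap end = min(630, 615) = 615
Overlap = max(0, 615 - 585) = 30 min

30 minutes


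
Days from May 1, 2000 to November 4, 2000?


From May 1, 2000 to November 4, 2000
Rest of May 2000: 31 - 1 = 30
Full months: June 30, July 31, August 31, September 30, October 31
Days into November 2000: 4
Total = 30 + 30 + 31 + 31 + 30 + 31 + 4 = 187 days

187 days


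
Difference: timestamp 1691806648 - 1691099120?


Difference = 1691806648 - 1691099120 = 707528 seconds
In hours: 707528 / 3600 ≈ 196.5
In days: 707528 / 86400 ≈ 8.19

707528 seconds (196.5 hours / 8.19 days)


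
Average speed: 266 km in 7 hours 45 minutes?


Distance: 266 km
Time: 7h 45m = 465 min = 465/60 = 31/4 hours
Speed = 266 ÷ (31/4) = 266 × 4 / 31 = 1064/31 ≈ 34.3 km/h

34.3 km/h


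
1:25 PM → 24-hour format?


Input: 1:25 PM
PM: 1 + 12 = 13

13:25


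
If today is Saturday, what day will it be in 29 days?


Start: Saturday (index 5)
(5 + 29) mod 7
= 34 mod 7
= 6
Index 6 → Sunday

Sunday


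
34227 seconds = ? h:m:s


Hours: 34227 ÷ 3600 = 9 remainder 1827
Minutes: 1827 ÷ 60 = 30 remainder 27
Seconds: 27

9h 30m 27s


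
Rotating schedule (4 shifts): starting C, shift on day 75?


Shift A

Shifts: A, B, C, D
Start: C (index 2)
Day 75: (2 + 75 - 1) mod 4
= 76 mod 4
= 0
Index 0 → shift A


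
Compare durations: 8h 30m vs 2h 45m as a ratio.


Duration 1: 510 minutes
Duration 2: 165 minutes
Ratio = 510:165
GCD = 15
Simplified = 34:11
As a decimal: 34/11 ≈ 3.09

34:11 (3.09)


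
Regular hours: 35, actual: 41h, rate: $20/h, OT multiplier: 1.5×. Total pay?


$880.00

Regular: 35h × $20 = $700.00
Overtime: 41 - 35 = 6h
OT pay: 6h × $20 × 1.5 = $180.00
Total = $700.00 + $180.00 = $880.00


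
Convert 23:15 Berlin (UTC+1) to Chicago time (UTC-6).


Time difference = UTC-6 - UTC+1 = -7 hours
New hour = (23 -7) mod 24
= 16 mod 24 = 16
Minutes unchanged → 16:15

16:15


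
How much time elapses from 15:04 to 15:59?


End time in minutes: 15×60 + 59 = 959
Start time in minutes: 15×60 + 4 = 904
Difference = 959 - 904 = 55 minutes
= 0 hours 55 minutes

0h 55m


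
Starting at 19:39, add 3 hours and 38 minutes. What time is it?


23:17

Start: 1179 minutes from midnight
Add: 218 minutes
Total: 1397 minutes
Hours: 1397 ÷ 60 = 23 remainder 17


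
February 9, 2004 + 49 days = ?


March 29, 2004

Start: February 9, 2004
Add 49 days
February 9 → March 1: 29 - 9 + 1 = 21 days (49 - 21 = 28 left)
March 1 + 28 = March 29, 2004


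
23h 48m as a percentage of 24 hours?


Total minutes: 23×60 + 48 = 1428
Day = 24×60 = 1440 minutes
Fraction = 1428/1440 ≈ 0.9917
As a percentage: 1428/1440 × 100 ≈ 99.17%

0.9917 (99.17%)


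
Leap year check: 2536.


Rules: divisible by 4 AND (not by 100 OR by 400)
2536 ÷ 4 = 634 exactly → divisible by 4
2536 ÷ 100 = 25 remainder 36 → not divisible by 100
Divisible by 4 but not by 100 → leap year

Yes


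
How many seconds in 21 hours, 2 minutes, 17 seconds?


75737 seconds

Hours: 21 × 3600 = 75600
Minutes: 2 × 60 = 120
Seconds: 17
Total = 75600 + 120 + 17 = 75737


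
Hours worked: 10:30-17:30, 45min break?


Total time = (17×60+30) - (10×60+30)
= 1050 - 630 = 420 min
Minus break: 420 - 45 = 375 min
= 6h 15m

6h 15m (375 minutes)


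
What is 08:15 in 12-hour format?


8:15 AM

Hour: 8
8 < 12 → AM


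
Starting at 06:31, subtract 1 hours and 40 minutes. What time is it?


Start: 391 minutes from midnight
Subtract: 100 minutes
Remaining: 391 - 100 = 291
Hours: 4, Minutes: 51

04:51


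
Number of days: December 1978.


31 days

Month: December (month 12)
December has 31 days


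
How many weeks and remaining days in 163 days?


Weeks: 163 ÷ 7 = 23 remainder 2

23 weeks 2 days


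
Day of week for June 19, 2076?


Friday

Zeller's congruence:
q=19, m=6, k=76, j=20
h = (19 + ⌊13×7/5⌋ + 76 + ⌊76/4⌋ + ⌊20/4⌋ - 2×20) mod 7
= (19 + 18 + 76 + 19 + 5 - 40) mod 7
= 97 mod 7 = 6
h=6 → Friday


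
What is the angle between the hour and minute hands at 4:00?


Hour hand = 4×30 + 0×0.5 = 120.0°
Minute hand = 0×6 = 0°
Difference = |120.0 - 0| = 120.0°

120.0°


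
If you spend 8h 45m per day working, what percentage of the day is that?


Time: 525 minutes
Day: 1440 minutes
Percentage = (525/1440) × 100 ≈ 36.5%

36.5%


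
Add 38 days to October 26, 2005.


December 3, 2005

Start: October 26, 2005
Add 38 days
October 26 → November 1: 31 - 26 + 1 = 6 days (38 - 6 = 32 left)
November 1 → December 1: 30 - 1 + 1 = 30 days (32 - 30 = 2 left)
December 1 + 2 = December 3, 2005


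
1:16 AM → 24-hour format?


Input: 1:16 AM
AM hour stays: 1

01:16


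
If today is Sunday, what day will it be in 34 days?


Start: Sunday (index 6)
(6 + 34) mod 7
= 40 mod 7
= 5
Index 5 → Saturday

Saturday


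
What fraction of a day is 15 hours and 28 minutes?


Total minutes: 15×60 + 28 = 928
Day = 24×60 = 1440 minutes
Fraction = 928/1440 ≈ 0.6444
As a percentage: 928/1440 × 100 ≈ 64.44%

0.6444 (64.44%)


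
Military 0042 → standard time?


12:42 AM

Hour: 0
0 → 12 AM (midnight)


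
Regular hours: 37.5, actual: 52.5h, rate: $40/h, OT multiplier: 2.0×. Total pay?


$2700.00

Regular: 37.5h × $40 = $1500.00
Overtime: 52.5 - 37.5 = 15.0h
OT pay: 15.0h × $40 × 2.0 = $1200.00
Total = $1500.00 + $1200.00 = $2700.00


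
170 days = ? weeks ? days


24 weeks 2 days

Weeks: 170 ÷ 7 = 24 remainder 2


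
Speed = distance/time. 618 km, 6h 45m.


Distance: 618 km
Time: 6h 45m = 405 min = 405/60 = 27/4 hours
Speed = 618 ÷ (27/4) = 618 × 4 / 27 = 2472/27 ≈ 91.6 km/h

91.6 km/h


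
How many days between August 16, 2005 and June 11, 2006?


From August 16, 2005 to June 11, 2006
Rest of August 2005: 31 - 16 = 15
Full months: September 30, October 31, November 30, December 31, January 31, February 2006 28, March 31, April 30, May 31
Days into June 2006: 11
Total = 15 + 30 + 31 + 30 + 31 + 31 + 28 + 31 + 30 + 31 + 11 = 299 days

299 days


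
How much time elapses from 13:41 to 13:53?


End time in minutes: 13×60 + 53 = 833
Start time in minutes: 13×60 + 41 = 821
Difference = 833 - 821 = 12 minutes
= 0 hours 12 minutes

0h 12m


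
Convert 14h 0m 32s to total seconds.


50432 seconds

Hours: 14 × 3600 = 50400
Minutes: 0 × 60 = 0
Seconds: 32
Total = 50400 + 0 + 32 = 50432


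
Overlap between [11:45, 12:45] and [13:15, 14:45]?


Meeting A: 705-765 (in minutes from midnight)
Meeting B: 795-885
Overlap start = max(705, 795) = 795
Overlap end = min(765, 885) = 765
Overlap = max(0, 765 - 795) = 0 min

0 minutes


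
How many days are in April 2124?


30 days

Month: April (month 4)
April has 30 days


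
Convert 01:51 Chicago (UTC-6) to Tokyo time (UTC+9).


Time difference = UTC+9 - UTC-6 = +15 hours
New hour = (1 + 15) mod 24
= 16 mod 24 = 16
Minutes unchanged → 16:51

16:51


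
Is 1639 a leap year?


Rules: divisible by 4 AND (not by 100 OR by 400)
1639 ÷ 4 = 409 remainder 3 → not divisible by 4
Not divisible by 4 → not a leap year

No


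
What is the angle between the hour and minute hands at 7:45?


37.5°

Hour hand = 7×30 + 45×0.5 = 232.5°
Minute hand = 45×6 = 270°
Difference = |232.5 - 270| = 37.5°


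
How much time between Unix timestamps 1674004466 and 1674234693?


230227 seconds (64.0 hours / 2.66 days)

Difference = 1674234693 - 1674004466 = 230227 seconds
In hours: 230227 / 3600 ≈ 64.0
In days: 230227 / 86400 ≈ 2.66


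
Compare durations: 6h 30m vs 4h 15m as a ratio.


26:17 (1.53)

Duration 1: 390 minutes
Duration 2: 255 minutes
Ratio = 390:255
GCD = 15
Simplified = 26:17
As a decimal: 26/17 ≈ 1.53


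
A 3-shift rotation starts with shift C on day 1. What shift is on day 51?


Shift B

Shifts: A, B, C
Start: C (index 2)
Day 51: (2 + 51 - 1) mod 3
= 52 mod 3
= 1
Index 1 → shift B


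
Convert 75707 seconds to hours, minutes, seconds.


Hours: 75707 ÷ 3600 = 21 remainder 107
Minutes: 107 ÷ 60 = 1 remainder 47
Seconds: 47

21h 1m 47s


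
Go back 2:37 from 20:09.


17:32

Start: 1209 minutes from midnight
Subtract: 157 minutes
Remaining: 1209 - 157 = 1052
Hours: 17, Minutes: 32


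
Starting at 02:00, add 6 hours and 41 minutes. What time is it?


Start: 120 minutes from midnight
Add: 401 minutes
Total: 521 minutes
Hours: 521 ÷ 60 = 8 remainder 41

08:41


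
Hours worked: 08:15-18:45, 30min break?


10h 0m (600 minutes)

Total time = (18×60+45) - (8×60+15)
= 1125 - 495 = 630 min
Minus break: 630 - 30 = 600 min
= 10h 0m


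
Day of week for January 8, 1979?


Zeller's congruence:
q=8, m=13, k=78, j=19
h = (8 + ⌊13×14/5⌋ + 78 + ⌊78/4⌋ + ⌊19/4⌋ - 2×19) mod 7
= (8 + 36 + 78 + 19 + 4 - 38) mod 7
= 107 mod 7 = 2
h=2 → Monday

Monday


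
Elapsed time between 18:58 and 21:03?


2h 5m

End time in minutes: 21×60 + 3 = 1263
Start time in minutes: 18×60 + 58 = 1138
Difference = 1263 - 1138 = 125 minutes
= 2 hours 5 minutes


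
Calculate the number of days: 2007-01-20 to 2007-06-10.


From January 20, 2007 to June 10, 2007
Rest of January 2007: 31 - 20 = 11
Full months: February 2007 28, March 31, April 30, May 31
Days into June 2007: 10
Total = 11 + 28 + 31 + 30 + 31 + 10 = 141 days

141 days


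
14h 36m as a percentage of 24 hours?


0.6083 (60.83%)

Total minutes: 14×60 + 36 = 876
Day = 24×60 = 1440 minutes
Fraction = 876/1440 ≈ 0.6083
As a percentage: 876/1440 × 100 ≈ 60.83%


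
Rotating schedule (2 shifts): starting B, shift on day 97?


Shifts: A, B
Start: B (index 1)
Day 97: (1 + 97 - 1) mod 2
= 97 mod 2
= 1
Index 1 → shift B

Shift B


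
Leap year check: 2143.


Rules: divisible by 4 AND (not by 100 OR by 400)
2143 ÷ 4 = 535 remainder 3 → not divisible by 4
Not divisible by 4 → not a leap year

No


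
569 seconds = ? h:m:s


0h 9m 29s

Hours: 569 ÷ 3600 = 0 remainder 569
Minutes: 569 ÷ 60 = 9 remainder 29
Seconds: 29


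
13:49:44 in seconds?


49784 seconds

Hours: 13 × 3600 = 46800
Minutes: 49 × 60 = 2940
Seconds: 44
Total = 46800 + 2940 + 44 = 49784


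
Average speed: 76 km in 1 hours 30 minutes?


Distance: 76 km
Time: 1h 30m = 90 min = 90/60 = 3/2 hours
Speed = 76 ÷ (3/2) = 76 × 2 / 3 = 152/3 ≈ 50.7 km/h

50.7 km/h


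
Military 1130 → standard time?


11:30 AM

Hour: 11
11 < 12 → AM


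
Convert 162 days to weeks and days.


23 weeks 1 days

Weeks: 162 ÷ 7 = 23 remainder 1


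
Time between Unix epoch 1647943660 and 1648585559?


641899 seconds (178.3 hours / 7.43 days)

Difference = 1648585559 - 1647943660 = 641899 seconds
In hours: 641899 / 3600 ≈ 178.3
In days: 641899 / 86400 ≈ 7.43


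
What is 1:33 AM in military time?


Input: 1:33 AM
AM hour stays: 1

01:33


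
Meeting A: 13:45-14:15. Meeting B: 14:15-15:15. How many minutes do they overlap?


Meeting A: 825-855 (in minutes from midnight)
Meeting B: 855-915
Overlap start = max(825, 855) = 855
Overlap end = min(855, 915) = 855
Overlap = max(0, 855 - 855) = 0 min

0 minutes


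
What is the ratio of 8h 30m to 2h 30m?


Duration 1: 510 minutes
Duration 2: 150 minutes
Ratio = 510:150
GCD = 30
Simplified = 17:5
As a decimal: 17/5 = 3.40

17:5 (3.40)


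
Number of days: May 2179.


Month: May (month 5)
May has 31 days

31 days


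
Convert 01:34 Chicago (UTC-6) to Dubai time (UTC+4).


11:34

Time difference = UTC+4 - UTC-6 = +10 hours
New hour = (1 + 10) mod 24
= 11 mod 24 = 11
Minutes unchanged → 11:34


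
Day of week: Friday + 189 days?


Start: Friday (index 4)
(4 + 189) mod 7
= 193 mod 7
= 4
Index 4 → Friday

Friday


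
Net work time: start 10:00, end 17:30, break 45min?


Total time = (17×60+30) - (10×60+0)
= 1050 - 600 = 450 min
Minus break: 450 - 45 = 405 min
= 6h 45m

6h 45m (405 minutes)


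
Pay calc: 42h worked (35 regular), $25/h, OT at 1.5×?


Regular: 35h × $25 = $875.00
Overtime: 42 - 35 = 7h
OT pay: 7h × $25 × 1.5 = $262.50
Total = $875.00 + $262.50 = $1137.50

$1137.50


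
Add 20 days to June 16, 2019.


Start: June 16, 2019
Add 20 days
June 16 → July 1: 30 - 16 + 1 = 15 days (20 - 15 = 5 left)
July 1 + 5 = July 6, 2019

July 6, 2019


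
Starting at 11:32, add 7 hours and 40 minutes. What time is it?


Start: 692 minutes from midnight
Add: 460 minutes
Total: 1152 minutes
Hours: 1152 ÷ 60 = 19 remainder 12

19:12


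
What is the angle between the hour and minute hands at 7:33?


Hour hand = 7×30 + 33×0.5 = 226.5°
Minute hand = 33×6 = 198°
Difference = |226.5 - 198| = 28.5°

28.5°


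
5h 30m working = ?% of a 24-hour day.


Time: 330 minutes
Day: 1440 minutes
Percentage = (330/1440) × 100 ≈ 22.9%

22.9%


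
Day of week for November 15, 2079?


Zeller's congruence:
q=15, m=11, k=79, j=20
h = (15 + ⌊13×12/5⌋ + 79 + ⌊79/4⌋ + ⌊20/4⌋ - 2×20) mod 7
= (15 + 31 + 79 + 19 + 5 - 40) mod 7
= 109 mod 7 = 4
h=4 → Wednesday

Wednesday


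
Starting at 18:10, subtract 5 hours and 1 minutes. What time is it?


Start: 1090 minutes from midnight
Subtract: 301 minutes
Remaining: 1090 - 301 = 789
Hours: 13, Minutes: 9

13:09


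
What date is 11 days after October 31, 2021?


Start: October 31, 2021
Add 11 days
October 31 → November 1: 31 - 31 + 1 = 1 days (11 - 1 = 10 left)
November 1 + 10 = November 11, 2021

November 11, 2021


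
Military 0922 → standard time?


Hour: 9
9 < 12 → AM

9:22 AM


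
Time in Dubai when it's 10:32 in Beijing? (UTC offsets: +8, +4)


06:32

Time difference = UTC+4 - UTC+8 = -4 hours
New hour = (10 -4) mod 24
= 6 mod 24 = 6
Minutes unchanged → 06:32


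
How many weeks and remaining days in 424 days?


Weeks: 424 ÷ 7 = 60 remainder 4

60 weeks 4 days


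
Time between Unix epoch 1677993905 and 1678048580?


54675 seconds (15.2 hours / 0.63 days)

Difference = 1678048580 - 1677993905 = 54675 seconds
In hours: 54675 / 3600 ≈ 15.2
In days: 54675 / 86400 ≈ 0.63


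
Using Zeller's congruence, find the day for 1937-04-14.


Zeller's congruence:
q=14, m=4, k=37, j=19
h = (14 + ⌊13×5/5⌋ + 37 + ⌊37/4⌋ + ⌊19/4⌋ - 2×19) mod 7
= (14 + 13 + 37 + 9 + 4 - 38) mod 7
= 39 mod 7 = 4
h=4 → Wednesday

Wednesday


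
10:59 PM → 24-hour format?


22:59

Input: 10:59 PM
PM: 10 + 12 = 22


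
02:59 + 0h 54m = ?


03:53

Start: 179 minutes from midnight
Add: 54 minutes
Total: 233 minutes
Hours: 233 ÷ 60 = 3 remainder 53


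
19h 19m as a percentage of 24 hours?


Total minutes: 19×60 + 19 = 1159
Day = 24×60 = 1440 minutes
Fraction = 1159/1440 ≈ 0.8049
As a percentage: 1159/1440 × 100 ≈ 80.49%

0.8049 (80.49%)


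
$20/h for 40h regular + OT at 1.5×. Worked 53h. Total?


$1190.00

Regular: 40h × $20 = $800.00
Overtime: 53 - 40 = 13h
OT pay: 13h × $20 × 1.5 = $390.00
Total = $800.00 + $390.00 = $1190.00


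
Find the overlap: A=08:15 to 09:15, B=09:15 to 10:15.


Meeting A: 495-555 (in minutes from midnight)
Meeting B: 555-615
Overlap start = max(495, 555) = 555
Overlap end = min(555, 615) = 555
Overlap = max(0, 555 - 555) = 0 min

0 minutes


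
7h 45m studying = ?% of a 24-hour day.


Time: 465 minutes
Day: 1440 minutes
Percentage = (465/1440) × 100 ≈ 32.3%

32.3%


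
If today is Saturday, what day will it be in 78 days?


Start: Saturday (index 5)
(5 + 78) mod 7
= 83 mod 7
= 6
Index 6 → Sunday

Sunday


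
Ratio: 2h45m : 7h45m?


Duration 1: 165 minutes
Duration 2: 465 minutes
Ratio = 165:465
GCD = 15
Simplified = 11:31
As a decimal: 11/31 ≈ 0.35

11:31 (0.35)


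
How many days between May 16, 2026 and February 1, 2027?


From May 16, 2026 to February 1, 2027
Rest of May 2026: 31 - 16 = 15
Full months: June 30, July 31, August 31, September 30, October 31, November 30, December 31, January 31
Days into February 2027: 1
Total = 15 + 30 + 31 + 31 + 30 + 31 + 30 + 31 + 31 + 1 = 261 days

261 days


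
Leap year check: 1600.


Yes

Rules: divisible by 4 AND (not by 100 OR by 400)
1600 ÷ 4 = 400 exactly → divisible by 4
1600 ÷ 100 = 16 exactly → divisible by 100
1600 ÷ 400 = 4 exactly → divisible by 400
Divisible by 400 → leap year


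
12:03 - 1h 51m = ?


Start: 723 minutes from midnight
Subtract: 111 minutes
Remaining: 723 - 111 = 612
Hours: 10, Minutes: 12

10:12


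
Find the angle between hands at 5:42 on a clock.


81.0°

Hour hand = 5×30 + 42×0.5 = 171.0°
Minute hand = 42×6 = 252°
Difference = |171.0 - 252| = 81.0°


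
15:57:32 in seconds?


57452 seconds

Hours: 15 × 3600 = 54000
Minutes: 57 × 60 = 3420
Seconds: 32
Total = 54000 + 3420 + 32 = 57452


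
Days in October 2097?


31 days

Month: October (month 10)
October has 31 days


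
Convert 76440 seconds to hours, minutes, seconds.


Hours: 76440 ÷ 3600 = 21 remainder 840
Minutes: 840 ÷ 60 = 14 remainder 0
Seconds: 0

21h 14m 0s


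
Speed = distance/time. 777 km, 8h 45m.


Distance: 777 km
Time: 8h 45m = 525 min = 525/60 = 35/4 hours
Speed = 777 ÷ (35/4) = 777 × 4 / 35 = 3108/35 = 88.8 km/h

88.8 km/h


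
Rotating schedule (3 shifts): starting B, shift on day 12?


Shift A

Shifts: A, B, C
Start: B (index 1)
Day 12: (1 + 12 - 1) mod 3
= 12 mod 3
= 0
Index 0 → shift A


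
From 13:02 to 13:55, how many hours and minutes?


End time in minutes: 13×60 + 55 = 835
Start time in minutes: 13×60 + 2 = 782
Difference = 835 - 782 = 53 minutes
= 0 hours 53 minutes

0h 53m


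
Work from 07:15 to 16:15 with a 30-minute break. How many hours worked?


8h 30m (510 minutes)

Total time = (16×60+15) - (7×60+15)
= 975 - 435 = 540 min
Minus break: 540 - 30 = 510 min
= 8h 30m


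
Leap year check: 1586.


Rules: divisible by 4 AND (not by 100 OR by 400)
1586 ÷ 4 = 396 remainder 2 → not divisible by 4
Not divisible by 4 → not a leap year

No


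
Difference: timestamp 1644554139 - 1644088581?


465558 seconds (129.3 hours / 5.39 days)

Difference = 1644554139 - 1644088581 = 465558 seconds
In hours: 465558 / 3600 ≈ 129.3
In days: 465558 / 86400 ≈ 5.39


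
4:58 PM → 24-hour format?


Input: 4:58 PM
PM: 4 + 12 = 16

16:58


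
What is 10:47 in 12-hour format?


10:47 AM

Hour: 10
10 < 12 → AM


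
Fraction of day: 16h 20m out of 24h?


Total minutes: 16×60 + 20 = 980
Day = 24×60 = 1440 minutes
Fraction = 980/1440 ≈ 0.6806
As a percentage: 980/1440 × 100 ≈ 68.06%

0.6806 (68.06%)


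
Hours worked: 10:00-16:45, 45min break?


6h 0m (360 minutes)

Total time = (16×60+45) - (10×60+0)
= 1005 - 600 = 405 min
Minus break: 405 - 45 = 360 min
= 6h 0m


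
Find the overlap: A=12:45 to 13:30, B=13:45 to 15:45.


Meeting A: 765-810 (in minutes from midnight)
Meeting B: 825-945
Overlap start = max(765, 825) = 825
Overlap end = min(810, 945) = 810
Overlap = max(0, 810 - 825) = 0 min

0 minutes


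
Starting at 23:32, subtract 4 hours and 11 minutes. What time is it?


19:21

Start: 1412 minutes from midnight
Subtract: 251 minutes
Remaining: 1412 - 251 = 1161
Hours: 19, Minutes: 21


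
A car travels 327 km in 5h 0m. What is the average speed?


65.4 km/h

Distance: 327 km
Time: 5 hours
Speed = 327 / 5 = 65.4 km/h


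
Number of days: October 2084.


Month: October (month 10)
October has 31 days

31 days


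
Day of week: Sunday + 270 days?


Thursday

Start: Sunday (index 6)
(6 + 270) mod 7
= 276 mod 7
= 3
Index 3 → Thursday


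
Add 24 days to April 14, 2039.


May 8, 2039

Start: April 14, 2039
Add 24 days
April 14 → May 1: 30 - 14 + 1 = 17 days (24 - 17 = 7 left)
May 1 + 7 = May 8, 2039


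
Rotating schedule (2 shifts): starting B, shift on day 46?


Shift A

Shifts: A, B
Start: B (index 1)
Day 46: (1 + 46 - 1) mod 2
= 46 mod 2
= 0
Index 0 → shift A


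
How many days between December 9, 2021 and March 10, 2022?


From December 9, 2021 to March 10, 2022
Rest of December 2021: 31 - 9 = 22
Full months: January 31, February 2022 28
Days into March 2022: 10
Total = 22 + 31 + 28 + 10 = 91 days

91 days


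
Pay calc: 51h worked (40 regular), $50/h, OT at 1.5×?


$2825.00

Regular: 40h × $50 = $2000.00
Overtime: 51 - 40 = 11h
OT pay: 11h × $50 × 1.5 = $825.00
Total = $2000.00 + $825.00 = $2825.00


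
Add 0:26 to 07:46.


08:12

Start: 466 minutes from midnight
Add: 26 minutes
Total: 492 minutes
Hours: 492 ÷ 60 = 8 remainder 12


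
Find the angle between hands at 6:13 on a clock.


Hour hand = 6×30 + 13×0.5 = 186.5°
Minute hand = 13×6 = 78°
Difference = |186.5 - 78| = 108.5°

108.5°


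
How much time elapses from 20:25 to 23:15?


End time in minutes: 23×60 + 15 = 1395
Start time in minutes: 20×60 + 25 = 1225
Difference = 1395 - 1225 = 170 minutes
= 2 hours 50 minutes

2h 50m


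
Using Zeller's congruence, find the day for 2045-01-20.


Friday

Zeller's congruence:
q=20, m=13, k=44, j=20
h = (20 + ⌊13×14/5⌋ + 44 + ⌊44/4⌋ + ⌊20/4⌋ - 2×20) mod 7
= (20 + 36 + 44 + 11 + 5 - 40) mod 7
= 76 mod 7 = 6
h=6 → Friday


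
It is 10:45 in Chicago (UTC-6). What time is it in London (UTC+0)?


Time difference = UTC+0 - UTC-6 = +6 hours
New hour = (10 + 6) mod 24
= 16 mod 24 = 16
Minutes unchanged → 16:45

16:45


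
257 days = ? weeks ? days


Weeks: 257 ÷ 7 = 36 remainder 5

36 weeks 5 days


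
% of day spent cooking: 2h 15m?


9.4%

Time: 135 minutes
Day: 1440 minutes
Percentage = (135/1440) × 100 ≈ 9.4%


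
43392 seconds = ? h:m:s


12h 3m 12s

Hours: 43392 ÷ 3600 = 12 remainder 192
Minutes: 192 ÷ 60 = 3 remainder 12
Seconds: 12


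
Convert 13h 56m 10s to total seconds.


50170 seconds

Hours: 13 × 3600 = 46800
Minutes: 56 × 60 = 3360
Seconds: 10
Total = 46800 + 3360 + 10 = 50170


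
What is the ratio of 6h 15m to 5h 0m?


Duration 1: 375 minutes
Duration 2: 300 minutes
Ratio = 375:300
GCD = 75
Simplified = 5:4
As a decimal: 5/4 = 1.25

5:4 (1.25)


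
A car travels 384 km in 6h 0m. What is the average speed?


64.0 km/h

Distance: 384 km
Time: 6 hours
Speed = 384 / 6 = 64.0 km/h


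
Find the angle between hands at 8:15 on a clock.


Hour hand = 8×30 + 15×0.5 = 247.5°
Minute hand = 15×6 = 90°
Difference = |247.5 - 90| = 157.5°

157.5°


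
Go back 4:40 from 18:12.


Start: 1092 minutes from midnight
Subtract: 280 minutes
Remaining: 1092 - 280 = 812
Hours: 13, Minutes: 32

13:32


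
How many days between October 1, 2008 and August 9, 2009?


312 days

From October 1, 2008 to August 9, 2009
Rest of October 2008: 31 - 1 = 30
Full months: November 30, December 31, January 31, February 2009 28, March 31, April 30, May 31, June 30, July 31
Days into August 2009: 9
Total = 30 + 30 + 31 + 31 + 28 + 31 + 30 + 31 + 30 + 31 + 9 = 312 days


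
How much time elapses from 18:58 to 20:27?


End time in minutes: 20×60 + 27 = 1227
Start time in minutes: 18×60 + 58 = 1138
Difference = 1227 - 1138 = 89 minutes
= 1 hours 29 minutes

1h 29m


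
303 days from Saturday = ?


Monday

Start: Saturday (index 5)
(5 + 303) mod 7
= 308 mod 7
= 0
Index 0 → Monday


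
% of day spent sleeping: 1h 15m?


Time: 75 minutes
Day: 1440 minutes
Percentage = (75/1440) × 100 ≈ 5.2%

5.2%


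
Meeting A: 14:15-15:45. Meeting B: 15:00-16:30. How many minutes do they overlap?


Meeting A: 855-945 (in minutes from midnight)
Meeting B: 900-990
Overlap start = max(855, 900) = 900
Overlap end = min(945, 990) = 945
Overlap = max(0, 945 - 900) = 45 min

45 minutes


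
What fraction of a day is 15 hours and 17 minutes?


Total minutes: 15×60 + 17 = 917
Day = 24×60 = 1440 minutes
Fraction = 917/1440 ≈ 0.6368
As a percentage: 917/1440 × 100 ≈ 63.68%

0.6368 (63.68%)


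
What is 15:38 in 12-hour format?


3:38 PM

Hour: 15
15 - 12 = 3 → PM


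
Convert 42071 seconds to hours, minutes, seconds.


11h 41m 11s

Hours: 42071 ÷ 3600 = 11 remainder 2471
Minutes: 2471 ÷ 60 = 41 remainder 11
Seconds: 11


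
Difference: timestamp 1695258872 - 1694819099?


439773 seconds (122.2 hours / 5.09 days)

Difference = 1695258872 - 1694819099 = 439773 seconds
In hours: 439773 / 3600 ≈ 122.2
In days: 439773 / 86400 ≈ 5.09


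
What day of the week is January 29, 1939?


Sunday

Zeller's congruence:
q=29, m=13, k=38, j=19
h = (29 + ⌊13×14/5⌋ + 38 + ⌊38/4⌋ + ⌊19/4⌋ - 2×19) mod 7
= (29 + 36 + 38 + 9 + 4 - 38) mod 7
= 78 mod 7 = 1
h=1 → Sunday


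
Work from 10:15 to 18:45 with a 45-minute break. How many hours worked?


7h 45m (465 minutes)

Total time = (18×60+45) - (10×60+15)
= 1125 - 615 = 510 min
Minus break: 510 - 45 = 465 min
= 7h 45m


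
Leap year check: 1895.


Rules: divisible by 4 AND (not by 100 OR by 400)
1895 ÷ 4 = 473 remainder 3 → not divisible by 4
Not divisible by 4 → not a leap year

No


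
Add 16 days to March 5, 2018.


March 21, 2018

Start: March 5, 2018
Add 16 days
March 5 + 16 = March 21, 2018


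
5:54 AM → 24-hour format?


Input: 5:54 AM
AM hour stays: 5

05:54


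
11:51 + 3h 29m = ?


15:20

Start: 711 minutes from midnight
Add: 209 minutes
Total: 920 minutes
Hours: 920 ÷ 60 = 15 remainder 20


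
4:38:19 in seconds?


Hours: 4 × 3600 = 14400
Minutes: 38 × 60 = 2280
Seconds: 19
Total = 14400 + 2280 + 19 = 16699

16699 seconds


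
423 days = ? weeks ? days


Weeks: 423 ÷ 7 = 60 remainder 3

60 weeks 3 days


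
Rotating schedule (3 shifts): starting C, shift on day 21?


Shift B

Shifts: A, B, C
Start: C (index 2)
Day 21: (2 + 21 - 1) mod 3
= 22 mod 3
= 1
Index 1 → shift B


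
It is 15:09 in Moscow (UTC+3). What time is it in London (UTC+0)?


12:09

Time difference = UTC+0 - UTC+3 = -3 hours
New hour = (15 -3) mod 24
= 12 mod 24 = 12
Minutes unchanged → 12:09


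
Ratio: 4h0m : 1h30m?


8:3 (2.67)

Duration 1: 240 minutes
Duration 2: 90 minutes
Ratio = 240:90
GCD = 30
Simplified = 8:3
As a decimal: 8/3 ≈ 2.67


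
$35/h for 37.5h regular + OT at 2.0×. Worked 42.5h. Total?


$1662.50

Regular: 37.5h × $35 = $1312.50
Overtime: 42.5 - 37.5 = 5.0h
OT pay: 5.0h × $35 × 2.0 = $350.00
Total = $1312.50 + $350.00 = $1662.50


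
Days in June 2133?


30 days

Month: June (month 6)
June has 30 days


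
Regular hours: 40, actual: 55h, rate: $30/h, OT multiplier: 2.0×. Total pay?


Regular: 40h × $30 = $1200.00
Overtime: 55 - 40 = 15h
OT pay: 15h × $30 × 2.0 = $900.00
Total = $1200.00 + $900.00 = $2100.00

$2100.00


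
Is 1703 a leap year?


No

Rules: divisible by 4 AND (not by 100 OR by 400)
1703 ÷ 4 = 425 remainder 3 → not divisible by 4
Not divisible by 4 → not a leap year


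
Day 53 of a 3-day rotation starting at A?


Shifts: A, B, C
Start: A (index 0)
Day 53: (0 + 53 - 1) mod 3
= 52 mod 3
= 1
Index 1 → shift B

Shift B


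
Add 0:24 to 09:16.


Start: 556 minutes from midnight
Add: 24 minutes
Total: 580 minutes
Hours: 580 ÷ 60 = 9 remainder 40

09:40


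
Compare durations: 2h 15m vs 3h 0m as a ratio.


3:4 (0.75)

Duration 1: 135 minutes
Duration 2: 180 minutes
Ratio = 135:180
GCD = 45
Simplified = 3:4
As a decimal: 3/4 = 0.75


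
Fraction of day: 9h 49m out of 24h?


0.4090 (40.90%)

Total minutes: 9×60 + 49 = 589
Day = 24×60 = 1440 minutes
Fraction = 589/1440 ≈ 0.4090
As a percentage: 589/1440 × 100 ≈ 40.90%


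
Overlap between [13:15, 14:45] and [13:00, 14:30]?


75 minutes

Meeting A: 795-885 (in minutes from midnight)
Meeting B: 780-870
Overlap start = max(795, 780) = 795
Overlap end = min(885, 870) = 870
Overlap = max(0, 870 - 795) = 75 min


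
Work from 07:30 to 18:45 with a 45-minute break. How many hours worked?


10h 30m (630 minutes)

Total time = (18×60+45) - (7×60+30)
= 1125 - 450 = 675 min
Minus break: 675 - 45 = 630 min
= 10h 30m


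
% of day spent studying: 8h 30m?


Time: 510 minutes
Day: 1440 minutes
Percentage = (510/1440) × 100 ≈ 35.4%

35.4%


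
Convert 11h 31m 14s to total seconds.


41474 seconds

Hours: 11 × 3600 = 39600
Minutes: 31 × 60 = 1860
Seconds: 14
Total = 39600 + 1860 + 14 = 41474


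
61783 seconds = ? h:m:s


17h 9m 43s

Hours: 61783 ÷ 3600 = 17 remainder 583
Minutes: 583 ÷ 60 = 9 remainder 43
Seconds: 43


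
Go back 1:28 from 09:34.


Start: 574 minutes from midnight
Subtract: 88 minutes
Remaining: 574 - 88 = 486
Hours: 8, Minutes: 6

08:06


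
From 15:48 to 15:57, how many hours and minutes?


End time in minutes: 15×60 + 57 = 957
Start time in minutes: 15×60 + 48 = 948
Difference = 957 - 948 = 9 minutes
= 0 hours 9 minutes

0h 9m


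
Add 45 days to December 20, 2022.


February 3, 2023

Start: December 20, 2022
Add 45 days
December 20 → January 1: 31 - 20 + 1 = 12 days (45 - 12 = 33 left)
January 1 → February 1: 31 - 1 + 1 = 31 days (33 - 31 = 2 left)
February 1 + 2 = February 3, 2023


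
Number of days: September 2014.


30 days

Month: September (month 9)
September has 30 days


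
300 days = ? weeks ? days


42 weeks 6 days

Weeks: 300 ÷ 7 = 42 remainder 6


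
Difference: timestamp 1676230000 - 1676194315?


Difference = 1676230000 - 1676194315 = 35685 seconds
In hours: 35685 / 3600 ≈ 9.9
In days: 35685 / 86400 ≈ 0.41

35685 seconds (9.9 hours / 0.41 days)


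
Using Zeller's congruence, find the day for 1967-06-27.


Zeller's congruence:
q=27, m=6, k=67, j=19
h = (27 + ⌊13×7/5⌋ + 67 + ⌊67/4⌋ + ⌊19/4⌋ - 2×19) mod 7
= (27 + 18 + 67 + 16 + 4 - 38) mod 7
= 94 mod 7 = 3
h=3 → Tuesday

Tuesday


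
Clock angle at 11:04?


52.0°

Hour hand = 11×30 + 4×0.5 = 332.0°
Minute hand = 4×6 = 24°
Difference = |332.0 - 24| = 308.0°
Since > 180°: 360 - 308.0 = 52.0°


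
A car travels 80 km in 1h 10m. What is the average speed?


68.6 km/h

Distance: 80 km
Time: 1h 10m = 70 min = 70/60 = 7/6 hours
Speed = 80 ÷ (7/6) = 80 × 6 / 7 = 480/7 ≈ 68.6 km/h


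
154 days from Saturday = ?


Saturday

Start: Saturday (index 5)
(5 + 154) mod 7
= 159 mod 7
= 5
Index 5 → Saturday


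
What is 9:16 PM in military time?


21:16

Input: 9:16 PM
PM: 9 + 12 = 21


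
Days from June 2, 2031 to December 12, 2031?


193 days

From June 2, 2031 to December 12, 2031
Rest of June 2031: 30 - 2 = 28
Full months: July 31, August 31, September 30, October 31, November 30
Days into December 2031: 12
Total = 28 + 31 + 31 + 30 + 31 + 30 + 12 = 193 days


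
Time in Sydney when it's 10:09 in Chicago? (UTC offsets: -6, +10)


Time difference = UTC+10 - UTC-6 = +16 hours
New hour = (10 + 16) mod 24
= 26 mod 24 = 2
Minutes unchanged → 02:09; 26 ≥ 24 → next day

02:09 (next day)


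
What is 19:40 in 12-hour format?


7:40 PM

Hour: 19
19 - 12 = 7 → PM


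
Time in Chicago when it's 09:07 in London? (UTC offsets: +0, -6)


03:07

Time difference = UTC-6 - UTC+0 = -6 hours
New hour = (9 -6) mod 24
= 3 mod 24 = 3
Minutes unchanged → 03:07


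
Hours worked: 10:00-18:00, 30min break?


Total time = (18×60+0) - (10×60+0)
= 1080 - 600 = 480 min
Minus break: 480 - 30 = 450 min
= 7h 30m

7h 30m (450 minutes)


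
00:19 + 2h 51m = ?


03:10

Start: 19 minutes from midnight
Add: 171 minutes
Total: 190 minutes
Hours: 190 ÷ 60 = 3 remainder 10


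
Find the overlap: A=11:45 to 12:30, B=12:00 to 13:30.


Meeting A: 705-750 (in minutes from midnight)
Meeting B: 720-810
Overlap start = max(705, 720) = 720
Overlap end = min(750, 810) = 750
Overlap = max(0, 750 - 720) = 30 min

30 minutes


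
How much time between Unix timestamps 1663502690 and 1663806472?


303782 seconds (84.4 hours / 3.52 days)

Difference = 1663806472 - 1663502690 = 303782 seconds
In hours: 303782 / 3600 ≈ 84.4
In days: 303782 / 86400 ≈ 3.52


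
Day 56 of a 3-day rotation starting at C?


Shift A

Shifts: A, B, C
Start: C (index 2)
Day 56: (2 + 56 - 1) mod 3
= 57 mod 3
= 0
Index 0 → shift A


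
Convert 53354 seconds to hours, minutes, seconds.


Hours: 53354 ÷ 3600 = 14 remainder 2954
Minutes: 2954 ÷ 60 = 49 remainder 14
Seconds: 14

14h 49m 14s


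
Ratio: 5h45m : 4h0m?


23:16 (1.44)

Duration 1: 345 minutes
Duration 2: 240 minutes
Ratio = 345:240
GCD = 15
Simplified = 23:16
As a decimal: 23/16 ≈ 1.44


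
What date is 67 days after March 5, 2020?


Start: March 5, 2020
Add 67 days
March 5 → April 1: 31 - 5 + 1 = 27 days (67 - 27 = 40 left)
April 1 → May 1: 30 - 1 + 1 = 30 days (40 - 30 = 10 left)
May 1 + 10 = May 11, 2020

May 11, 2020


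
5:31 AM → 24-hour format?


Input: 5:31 AM
AM hour stays: 5

05:31


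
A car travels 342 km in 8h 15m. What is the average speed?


Distance: 342 km
Time: 8h 15m = 495 min = 495/60 = 33/4 hours
Speed = 342 ÷ (33/4) = 342 × 4 / 33 = 1368/33 ≈ 41.5 km/h

41.5 km/h


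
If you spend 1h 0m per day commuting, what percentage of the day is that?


Time: 60 minutes
Day: 1440 minutes
Percentage = (60/1440) × 100 ≈ 4.2%

4.2%


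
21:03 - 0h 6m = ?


20:57

Start: 1263 minutes from midnight
Subtract: 6 minutes
Remaining: 1263 - 6 = 1257
Hours: 20, Minutes: 57


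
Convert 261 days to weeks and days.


37 weeks 2 days

Weeks: 261 ÷ 7 = 37 remainder 2


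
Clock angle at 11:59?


5.5°

Hour hand = 11×30 + 59×0.5 = 359.5°
Minute hand = 59×6 = 354°
Difference = |359.5 - 354| = 5.5°


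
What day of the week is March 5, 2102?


Sunday

Zeller's congruence:
q=5, m=3, k=2, j=21
h = (5 + ⌊13×4/5⌋ + 2 + ⌊2/4⌋ + ⌊21/4⌋ - 2×21) mod 7
= (5 + 10 + 2 + 0 + 5 - 42) mod 7
= -20 mod 7 = 1
h=1 → Sunday


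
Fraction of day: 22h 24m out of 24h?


0.9333 (93.33%)

Total minutes: 22×60 + 24 = 1344
Day = 24×60 = 1440 minutes
Fraction = 1344/1440 ≈ 0.9333
As a percentage: 1344/1440 × 100 ≈ 93.33%


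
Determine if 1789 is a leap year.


Rules: divisible by 4 AND (not by 100 OR by 400)
1789 ÷ 4 = 447 remainder 1 → not divisible by 4
Not divisible by 4 → not a leap year

No


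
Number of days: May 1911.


Month: May (month 5)
May has 31 days

31 days


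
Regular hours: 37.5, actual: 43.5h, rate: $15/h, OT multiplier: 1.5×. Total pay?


Regular: 37.5h × $15 = $562.50
Overtime: 43.5 - 37.5 = 6.0h
OT pay: 6.0h × $15 × 1.5 = $135.00
Total = $562.50 + $135.00 = $697.50

$697.50


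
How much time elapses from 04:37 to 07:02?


2h 25m

End time in minutes: 7×60 + 2 = 422
Start time in minutes: 4×60 + 37 = 277
Difference = 422 - 277 = 145 minutes
= 2 hours 25 minutes


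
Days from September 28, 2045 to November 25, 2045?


From September 28, 2045 to November 25, 2045
Rest of September 2045: 30 - 28 = 2
Full months: October 31
Days into November 2045: 25
Total = 2 + 31 + 25 = 58 days

58 days


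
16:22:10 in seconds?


Hours: 16 × 3600 = 57600
Minutes: 22 × 60 = 1320
Seconds: 10
Total = 57600 + 1320 + 10 = 58930

58930 seconds


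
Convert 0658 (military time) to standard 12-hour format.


6:58 AM

Hour: 6
6 < 12 → AM


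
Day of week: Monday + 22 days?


Tuesday

Start: Monday (index 0)
(0 + 22) mod 7
= 22 mod 7
= 1
Index 1 → Tuesday


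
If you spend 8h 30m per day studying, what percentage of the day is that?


35.4%

Time: 510 minutes
Day: 1440 minutes
Percentage = (510/1440) × 100 ≈ 35.4%


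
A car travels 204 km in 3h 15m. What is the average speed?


Distance: 204 km
Time: 3h 15m = 195 min = 195/60 = 13/4 hours
Speed = 204 ÷ (13/4) = 204 × 4 / 13 = 816/13 ≈ 62.8 km/h

62.8 km/h


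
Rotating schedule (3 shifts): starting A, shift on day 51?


Shifts: A, B, C
Start: A (index 0)
Day 51: (0 + 51 - 1) mod 3
= 50 mod 3
= 2
Index 2 → shift C

Shift C


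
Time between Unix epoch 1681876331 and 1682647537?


771206 seconds (214.2 hours / 8.93 days)

Difference = 1682647537 - 1681876331 = 771206 seconds
In hours: 771206 / 3600 ≈ 214.2
In days: 771206 / 86400 ≈ 8.93


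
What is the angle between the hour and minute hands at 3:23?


36.5°

Hour hand = 3×30 + 23×0.5 = 101.5°
Minute hand = 23×6 = 138°
Difference = |101.5 - 138| = 36.5°


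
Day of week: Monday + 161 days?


Monday

Start: Monday (index 0)
(0 + 161) mod 7
= 161 mod 7
= 0
Index 0 → Monday


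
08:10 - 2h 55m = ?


Start: 490 minutes from midnight
Subtract: 175 minutes
Remaining: 490 - 175 = 315
Hours: 5, Minutes: 15

05:15


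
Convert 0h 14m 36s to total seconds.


Hours: 0 × 3600 = 0
Minutes: 14 × 60 = 840
Seconds: 36
Total = 0 + 840 + 36 = 876

876 seconds


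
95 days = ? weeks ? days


13 weeks 4 days

Weeks: 95 ÷ 7 = 13 remainder 4


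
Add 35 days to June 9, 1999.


Start: June 9, 1999
Add 35 days
June 9 → July 1: 30 - 9 + 1 = 22 days (35 - 22 = 13 left)
July 1 + 13 = July 14, 1999

July 14, 1999


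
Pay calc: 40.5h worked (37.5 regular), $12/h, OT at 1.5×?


Regular: 37.5h × $12 = $450.00
Overtime: 40.5 - 37.5 = 3.0h
OT pay: 3.0h × $12 × 1.5 = $54.00
Total = $450.00 + $54.00 = $504.00

$504.00


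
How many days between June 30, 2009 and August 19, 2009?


From June 30, 2009 to August 19, 2009
Rest of June 2009: 30 - 30 = 0
Full months: July 31
Days into August 2009: 19
Total = 0 + 31 + 19 = 50 days

50 days


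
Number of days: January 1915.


Month: January (month 1)
January has 31 days

31 days


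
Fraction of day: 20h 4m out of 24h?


Total minutes: 20×60 + 4 = 1204
Day = 24×60 = 1440 minutes
Fraction = 1204/1440 ≈ 0.8361
As a percentage: 1204/1440 × 100 ≈ 83.61%

0.8361 (83.61%)


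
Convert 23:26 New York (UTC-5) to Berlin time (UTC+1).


05:26 (next day)

Time difference = UTC+1 - UTC-5 = +6 hours
New hour = (23 + 6) mod 24
= 29 mod 24 = 5
Minutes unchanged → 05:26; 29 ≥ 24 → next day


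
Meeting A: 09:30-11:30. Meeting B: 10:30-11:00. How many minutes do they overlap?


Meeting A: 570-690 (in minutes from midnight)
Meeting B: 630-660
Overlap start = max(570, 630) = 630
Overlap end = min(690, 660) = 660
Overlap = max(0, 660 - 630) = 30 min

30 minutes
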